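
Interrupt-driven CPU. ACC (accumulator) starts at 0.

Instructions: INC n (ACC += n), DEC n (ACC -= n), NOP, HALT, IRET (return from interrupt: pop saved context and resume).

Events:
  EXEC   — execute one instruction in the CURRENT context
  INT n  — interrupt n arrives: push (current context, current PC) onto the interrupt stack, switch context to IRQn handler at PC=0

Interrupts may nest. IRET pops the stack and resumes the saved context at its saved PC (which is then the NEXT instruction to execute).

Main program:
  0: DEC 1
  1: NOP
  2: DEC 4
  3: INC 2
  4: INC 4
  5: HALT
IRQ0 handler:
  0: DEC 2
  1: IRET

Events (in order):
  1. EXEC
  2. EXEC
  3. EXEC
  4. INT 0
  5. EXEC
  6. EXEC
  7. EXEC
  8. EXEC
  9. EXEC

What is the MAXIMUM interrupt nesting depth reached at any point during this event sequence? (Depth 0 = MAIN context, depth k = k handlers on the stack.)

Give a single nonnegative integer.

Answer: 1

Derivation:
Event 1 (EXEC): [MAIN] PC=0: DEC 1 -> ACC=-1 [depth=0]
Event 2 (EXEC): [MAIN] PC=1: NOP [depth=0]
Event 3 (EXEC): [MAIN] PC=2: DEC 4 -> ACC=-5 [depth=0]
Event 4 (INT 0): INT 0 arrives: push (MAIN, PC=3), enter IRQ0 at PC=0 (depth now 1) [depth=1]
Event 5 (EXEC): [IRQ0] PC=0: DEC 2 -> ACC=-7 [depth=1]
Event 6 (EXEC): [IRQ0] PC=1: IRET -> resume MAIN at PC=3 (depth now 0) [depth=0]
Event 7 (EXEC): [MAIN] PC=3: INC 2 -> ACC=-5 [depth=0]
Event 8 (EXEC): [MAIN] PC=4: INC 4 -> ACC=-1 [depth=0]
Event 9 (EXEC): [MAIN] PC=5: HALT [depth=0]
Max depth observed: 1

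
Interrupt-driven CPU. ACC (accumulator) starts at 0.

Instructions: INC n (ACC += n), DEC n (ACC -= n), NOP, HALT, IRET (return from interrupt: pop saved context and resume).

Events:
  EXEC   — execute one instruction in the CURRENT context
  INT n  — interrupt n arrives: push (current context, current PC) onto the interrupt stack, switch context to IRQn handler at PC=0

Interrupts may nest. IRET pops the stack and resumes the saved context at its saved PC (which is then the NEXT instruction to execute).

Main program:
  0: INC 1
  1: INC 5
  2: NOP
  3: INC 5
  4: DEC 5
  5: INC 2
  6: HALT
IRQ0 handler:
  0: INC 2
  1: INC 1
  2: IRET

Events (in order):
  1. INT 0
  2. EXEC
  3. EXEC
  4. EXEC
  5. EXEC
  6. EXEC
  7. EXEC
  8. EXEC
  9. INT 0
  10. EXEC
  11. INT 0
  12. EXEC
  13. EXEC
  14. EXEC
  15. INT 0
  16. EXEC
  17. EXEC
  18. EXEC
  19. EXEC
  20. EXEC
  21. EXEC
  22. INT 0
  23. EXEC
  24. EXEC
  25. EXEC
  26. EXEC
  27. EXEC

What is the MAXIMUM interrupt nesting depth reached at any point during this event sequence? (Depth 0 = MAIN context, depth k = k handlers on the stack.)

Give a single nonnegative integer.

Answer: 2

Derivation:
Event 1 (INT 0): INT 0 arrives: push (MAIN, PC=0), enter IRQ0 at PC=0 (depth now 1) [depth=1]
Event 2 (EXEC): [IRQ0] PC=0: INC 2 -> ACC=2 [depth=1]
Event 3 (EXEC): [IRQ0] PC=1: INC 1 -> ACC=3 [depth=1]
Event 4 (EXEC): [IRQ0] PC=2: IRET -> resume MAIN at PC=0 (depth now 0) [depth=0]
Event 5 (EXEC): [MAIN] PC=0: INC 1 -> ACC=4 [depth=0]
Event 6 (EXEC): [MAIN] PC=1: INC 5 -> ACC=9 [depth=0]
Event 7 (EXEC): [MAIN] PC=2: NOP [depth=0]
Event 8 (EXEC): [MAIN] PC=3: INC 5 -> ACC=14 [depth=0]
Event 9 (INT 0): INT 0 arrives: push (MAIN, PC=4), enter IRQ0 at PC=0 (depth now 1) [depth=1]
Event 10 (EXEC): [IRQ0] PC=0: INC 2 -> ACC=16 [depth=1]
Event 11 (INT 0): INT 0 arrives: push (IRQ0, PC=1), enter IRQ0 at PC=0 (depth now 2) [depth=2]
Event 12 (EXEC): [IRQ0] PC=0: INC 2 -> ACC=18 [depth=2]
Event 13 (EXEC): [IRQ0] PC=1: INC 1 -> ACC=19 [depth=2]
Event 14 (EXEC): [IRQ0] PC=2: IRET -> resume IRQ0 at PC=1 (depth now 1) [depth=1]
Event 15 (INT 0): INT 0 arrives: push (IRQ0, PC=1), enter IRQ0 at PC=0 (depth now 2) [depth=2]
Event 16 (EXEC): [IRQ0] PC=0: INC 2 -> ACC=21 [depth=2]
Event 17 (EXEC): [IRQ0] PC=1: INC 1 -> ACC=22 [depth=2]
Event 18 (EXEC): [IRQ0] PC=2: IRET -> resume IRQ0 at PC=1 (depth now 1) [depth=1]
Event 19 (EXEC): [IRQ0] PC=1: INC 1 -> ACC=23 [depth=1]
Event 20 (EXEC): [IRQ0] PC=2: IRET -> resume MAIN at PC=4 (depth now 0) [depth=0]
Event 21 (EXEC): [MAIN] PC=4: DEC 5 -> ACC=18 [depth=0]
Event 22 (INT 0): INT 0 arrives: push (MAIN, PC=5), enter IRQ0 at PC=0 (depth now 1) [depth=1]
Event 23 (EXEC): [IRQ0] PC=0: INC 2 -> ACC=20 [depth=1]
Event 24 (EXEC): [IRQ0] PC=1: INC 1 -> ACC=21 [depth=1]
Event 25 (EXEC): [IRQ0] PC=2: IRET -> resume MAIN at PC=5 (depth now 0) [depth=0]
Event 26 (EXEC): [MAIN] PC=5: INC 2 -> ACC=23 [depth=0]
Event 27 (EXEC): [MAIN] PC=6: HALT [depth=0]
Max depth observed: 2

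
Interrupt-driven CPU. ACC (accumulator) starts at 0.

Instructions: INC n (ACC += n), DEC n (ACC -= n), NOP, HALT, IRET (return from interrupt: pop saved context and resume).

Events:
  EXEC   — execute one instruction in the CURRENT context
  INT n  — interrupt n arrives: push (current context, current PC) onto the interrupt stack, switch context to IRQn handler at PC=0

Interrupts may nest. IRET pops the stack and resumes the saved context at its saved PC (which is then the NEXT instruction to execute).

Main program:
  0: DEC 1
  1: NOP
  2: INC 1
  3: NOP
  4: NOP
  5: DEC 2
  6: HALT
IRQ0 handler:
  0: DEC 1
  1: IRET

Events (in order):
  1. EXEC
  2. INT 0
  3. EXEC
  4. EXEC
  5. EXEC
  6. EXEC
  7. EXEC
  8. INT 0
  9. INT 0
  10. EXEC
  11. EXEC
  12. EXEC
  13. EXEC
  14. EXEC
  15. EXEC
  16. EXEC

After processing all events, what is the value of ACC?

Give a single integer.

Event 1 (EXEC): [MAIN] PC=0: DEC 1 -> ACC=-1
Event 2 (INT 0): INT 0 arrives: push (MAIN, PC=1), enter IRQ0 at PC=0 (depth now 1)
Event 3 (EXEC): [IRQ0] PC=0: DEC 1 -> ACC=-2
Event 4 (EXEC): [IRQ0] PC=1: IRET -> resume MAIN at PC=1 (depth now 0)
Event 5 (EXEC): [MAIN] PC=1: NOP
Event 6 (EXEC): [MAIN] PC=2: INC 1 -> ACC=-1
Event 7 (EXEC): [MAIN] PC=3: NOP
Event 8 (INT 0): INT 0 arrives: push (MAIN, PC=4), enter IRQ0 at PC=0 (depth now 1)
Event 9 (INT 0): INT 0 arrives: push (IRQ0, PC=0), enter IRQ0 at PC=0 (depth now 2)
Event 10 (EXEC): [IRQ0] PC=0: DEC 1 -> ACC=-2
Event 11 (EXEC): [IRQ0] PC=1: IRET -> resume IRQ0 at PC=0 (depth now 1)
Event 12 (EXEC): [IRQ0] PC=0: DEC 1 -> ACC=-3
Event 13 (EXEC): [IRQ0] PC=1: IRET -> resume MAIN at PC=4 (depth now 0)
Event 14 (EXEC): [MAIN] PC=4: NOP
Event 15 (EXEC): [MAIN] PC=5: DEC 2 -> ACC=-5
Event 16 (EXEC): [MAIN] PC=6: HALT

Answer: -5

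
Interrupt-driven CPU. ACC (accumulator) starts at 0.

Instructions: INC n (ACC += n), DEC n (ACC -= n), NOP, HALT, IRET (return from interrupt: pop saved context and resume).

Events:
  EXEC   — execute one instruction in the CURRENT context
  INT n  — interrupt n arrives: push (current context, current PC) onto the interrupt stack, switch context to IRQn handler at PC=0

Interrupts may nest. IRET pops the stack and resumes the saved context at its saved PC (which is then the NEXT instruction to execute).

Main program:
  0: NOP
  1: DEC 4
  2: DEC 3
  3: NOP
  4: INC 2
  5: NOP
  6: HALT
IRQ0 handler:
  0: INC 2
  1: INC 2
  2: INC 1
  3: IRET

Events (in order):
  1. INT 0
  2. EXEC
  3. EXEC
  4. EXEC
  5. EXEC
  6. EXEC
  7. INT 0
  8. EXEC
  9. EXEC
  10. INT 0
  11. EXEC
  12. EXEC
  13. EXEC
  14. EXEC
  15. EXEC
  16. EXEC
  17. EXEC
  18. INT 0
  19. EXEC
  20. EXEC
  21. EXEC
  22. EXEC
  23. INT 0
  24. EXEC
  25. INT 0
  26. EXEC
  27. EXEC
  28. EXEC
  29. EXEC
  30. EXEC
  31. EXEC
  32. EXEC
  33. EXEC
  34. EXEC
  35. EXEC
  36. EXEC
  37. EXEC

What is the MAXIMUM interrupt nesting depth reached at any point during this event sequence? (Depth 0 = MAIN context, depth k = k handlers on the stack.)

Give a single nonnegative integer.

Event 1 (INT 0): INT 0 arrives: push (MAIN, PC=0), enter IRQ0 at PC=0 (depth now 1) [depth=1]
Event 2 (EXEC): [IRQ0] PC=0: INC 2 -> ACC=2 [depth=1]
Event 3 (EXEC): [IRQ0] PC=1: INC 2 -> ACC=4 [depth=1]
Event 4 (EXEC): [IRQ0] PC=2: INC 1 -> ACC=5 [depth=1]
Event 5 (EXEC): [IRQ0] PC=3: IRET -> resume MAIN at PC=0 (depth now 0) [depth=0]
Event 6 (EXEC): [MAIN] PC=0: NOP [depth=0]
Event 7 (INT 0): INT 0 arrives: push (MAIN, PC=1), enter IRQ0 at PC=0 (depth now 1) [depth=1]
Event 8 (EXEC): [IRQ0] PC=0: INC 2 -> ACC=7 [depth=1]
Event 9 (EXEC): [IRQ0] PC=1: INC 2 -> ACC=9 [depth=1]
Event 10 (INT 0): INT 0 arrives: push (IRQ0, PC=2), enter IRQ0 at PC=0 (depth now 2) [depth=2]
Event 11 (EXEC): [IRQ0] PC=0: INC 2 -> ACC=11 [depth=2]
Event 12 (EXEC): [IRQ0] PC=1: INC 2 -> ACC=13 [depth=2]
Event 13 (EXEC): [IRQ0] PC=2: INC 1 -> ACC=14 [depth=2]
Event 14 (EXEC): [IRQ0] PC=3: IRET -> resume IRQ0 at PC=2 (depth now 1) [depth=1]
Event 15 (EXEC): [IRQ0] PC=2: INC 1 -> ACC=15 [depth=1]
Event 16 (EXEC): [IRQ0] PC=3: IRET -> resume MAIN at PC=1 (depth now 0) [depth=0]
Event 17 (EXEC): [MAIN] PC=1: DEC 4 -> ACC=11 [depth=0]
Event 18 (INT 0): INT 0 arrives: push (MAIN, PC=2), enter IRQ0 at PC=0 (depth now 1) [depth=1]
Event 19 (EXEC): [IRQ0] PC=0: INC 2 -> ACC=13 [depth=1]
Event 20 (EXEC): [IRQ0] PC=1: INC 2 -> ACC=15 [depth=1]
Event 21 (EXEC): [IRQ0] PC=2: INC 1 -> ACC=16 [depth=1]
Event 22 (EXEC): [IRQ0] PC=3: IRET -> resume MAIN at PC=2 (depth now 0) [depth=0]
Event 23 (INT 0): INT 0 arrives: push (MAIN, PC=2), enter IRQ0 at PC=0 (depth now 1) [depth=1]
Event 24 (EXEC): [IRQ0] PC=0: INC 2 -> ACC=18 [depth=1]
Event 25 (INT 0): INT 0 arrives: push (IRQ0, PC=1), enter IRQ0 at PC=0 (depth now 2) [depth=2]
Event 26 (EXEC): [IRQ0] PC=0: INC 2 -> ACC=20 [depth=2]
Event 27 (EXEC): [IRQ0] PC=1: INC 2 -> ACC=22 [depth=2]
Event 28 (EXEC): [IRQ0] PC=2: INC 1 -> ACC=23 [depth=2]
Event 29 (EXEC): [IRQ0] PC=3: IRET -> resume IRQ0 at PC=1 (depth now 1) [depth=1]
Event 30 (EXEC): [IRQ0] PC=1: INC 2 -> ACC=25 [depth=1]
Event 31 (EXEC): [IRQ0] PC=2: INC 1 -> ACC=26 [depth=1]
Event 32 (EXEC): [IRQ0] PC=3: IRET -> resume MAIN at PC=2 (depth now 0) [depth=0]
Event 33 (EXEC): [MAIN] PC=2: DEC 3 -> ACC=23 [depth=0]
Event 34 (EXEC): [MAIN] PC=3: NOP [depth=0]
Event 35 (EXEC): [MAIN] PC=4: INC 2 -> ACC=25 [depth=0]
Event 36 (EXEC): [MAIN] PC=5: NOP [depth=0]
Event 37 (EXEC): [MAIN] PC=6: HALT [depth=0]
Max depth observed: 2

Answer: 2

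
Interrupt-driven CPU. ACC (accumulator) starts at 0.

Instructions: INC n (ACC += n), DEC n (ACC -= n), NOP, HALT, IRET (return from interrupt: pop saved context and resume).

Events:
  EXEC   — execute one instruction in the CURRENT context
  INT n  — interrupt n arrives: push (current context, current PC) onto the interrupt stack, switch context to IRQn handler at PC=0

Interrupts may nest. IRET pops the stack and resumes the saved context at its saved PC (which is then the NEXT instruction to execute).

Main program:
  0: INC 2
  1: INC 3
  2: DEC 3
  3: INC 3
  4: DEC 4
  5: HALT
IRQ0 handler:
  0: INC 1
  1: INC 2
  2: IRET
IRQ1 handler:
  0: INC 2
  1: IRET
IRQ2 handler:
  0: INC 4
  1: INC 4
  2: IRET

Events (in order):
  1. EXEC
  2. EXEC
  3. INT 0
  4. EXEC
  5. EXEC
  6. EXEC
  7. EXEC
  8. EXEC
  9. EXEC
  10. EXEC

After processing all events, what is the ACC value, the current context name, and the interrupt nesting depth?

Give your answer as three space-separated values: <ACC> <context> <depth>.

Event 1 (EXEC): [MAIN] PC=0: INC 2 -> ACC=2
Event 2 (EXEC): [MAIN] PC=1: INC 3 -> ACC=5
Event 3 (INT 0): INT 0 arrives: push (MAIN, PC=2), enter IRQ0 at PC=0 (depth now 1)
Event 4 (EXEC): [IRQ0] PC=0: INC 1 -> ACC=6
Event 5 (EXEC): [IRQ0] PC=1: INC 2 -> ACC=8
Event 6 (EXEC): [IRQ0] PC=2: IRET -> resume MAIN at PC=2 (depth now 0)
Event 7 (EXEC): [MAIN] PC=2: DEC 3 -> ACC=5
Event 8 (EXEC): [MAIN] PC=3: INC 3 -> ACC=8
Event 9 (EXEC): [MAIN] PC=4: DEC 4 -> ACC=4
Event 10 (EXEC): [MAIN] PC=5: HALT

Answer: 4 MAIN 0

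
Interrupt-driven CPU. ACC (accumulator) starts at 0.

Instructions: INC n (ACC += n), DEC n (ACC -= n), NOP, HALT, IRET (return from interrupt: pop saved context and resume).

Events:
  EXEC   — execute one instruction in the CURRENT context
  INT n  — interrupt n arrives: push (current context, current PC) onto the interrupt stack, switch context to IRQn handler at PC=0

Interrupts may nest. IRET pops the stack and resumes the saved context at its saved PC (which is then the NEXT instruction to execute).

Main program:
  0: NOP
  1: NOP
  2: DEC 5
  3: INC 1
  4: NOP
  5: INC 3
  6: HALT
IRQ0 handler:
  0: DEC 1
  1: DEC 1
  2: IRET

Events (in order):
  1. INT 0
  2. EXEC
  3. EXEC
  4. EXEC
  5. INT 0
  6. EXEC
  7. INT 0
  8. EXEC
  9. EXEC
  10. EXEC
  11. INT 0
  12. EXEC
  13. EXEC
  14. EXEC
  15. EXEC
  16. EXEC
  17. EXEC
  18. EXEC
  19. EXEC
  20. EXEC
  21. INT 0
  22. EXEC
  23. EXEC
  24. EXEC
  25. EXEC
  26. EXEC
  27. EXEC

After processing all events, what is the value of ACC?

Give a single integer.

Answer: -11

Derivation:
Event 1 (INT 0): INT 0 arrives: push (MAIN, PC=0), enter IRQ0 at PC=0 (depth now 1)
Event 2 (EXEC): [IRQ0] PC=0: DEC 1 -> ACC=-1
Event 3 (EXEC): [IRQ0] PC=1: DEC 1 -> ACC=-2
Event 4 (EXEC): [IRQ0] PC=2: IRET -> resume MAIN at PC=0 (depth now 0)
Event 5 (INT 0): INT 0 arrives: push (MAIN, PC=0), enter IRQ0 at PC=0 (depth now 1)
Event 6 (EXEC): [IRQ0] PC=0: DEC 1 -> ACC=-3
Event 7 (INT 0): INT 0 arrives: push (IRQ0, PC=1), enter IRQ0 at PC=0 (depth now 2)
Event 8 (EXEC): [IRQ0] PC=0: DEC 1 -> ACC=-4
Event 9 (EXEC): [IRQ0] PC=1: DEC 1 -> ACC=-5
Event 10 (EXEC): [IRQ0] PC=2: IRET -> resume IRQ0 at PC=1 (depth now 1)
Event 11 (INT 0): INT 0 arrives: push (IRQ0, PC=1), enter IRQ0 at PC=0 (depth now 2)
Event 12 (EXEC): [IRQ0] PC=0: DEC 1 -> ACC=-6
Event 13 (EXEC): [IRQ0] PC=1: DEC 1 -> ACC=-7
Event 14 (EXEC): [IRQ0] PC=2: IRET -> resume IRQ0 at PC=1 (depth now 1)
Event 15 (EXEC): [IRQ0] PC=1: DEC 1 -> ACC=-8
Event 16 (EXEC): [IRQ0] PC=2: IRET -> resume MAIN at PC=0 (depth now 0)
Event 17 (EXEC): [MAIN] PC=0: NOP
Event 18 (EXEC): [MAIN] PC=1: NOP
Event 19 (EXEC): [MAIN] PC=2: DEC 5 -> ACC=-13
Event 20 (EXEC): [MAIN] PC=3: INC 1 -> ACC=-12
Event 21 (INT 0): INT 0 arrives: push (MAIN, PC=4), enter IRQ0 at PC=0 (depth now 1)
Event 22 (EXEC): [IRQ0] PC=0: DEC 1 -> ACC=-13
Event 23 (EXEC): [IRQ0] PC=1: DEC 1 -> ACC=-14
Event 24 (EXEC): [IRQ0] PC=2: IRET -> resume MAIN at PC=4 (depth now 0)
Event 25 (EXEC): [MAIN] PC=4: NOP
Event 26 (EXEC): [MAIN] PC=5: INC 3 -> ACC=-11
Event 27 (EXEC): [MAIN] PC=6: HALT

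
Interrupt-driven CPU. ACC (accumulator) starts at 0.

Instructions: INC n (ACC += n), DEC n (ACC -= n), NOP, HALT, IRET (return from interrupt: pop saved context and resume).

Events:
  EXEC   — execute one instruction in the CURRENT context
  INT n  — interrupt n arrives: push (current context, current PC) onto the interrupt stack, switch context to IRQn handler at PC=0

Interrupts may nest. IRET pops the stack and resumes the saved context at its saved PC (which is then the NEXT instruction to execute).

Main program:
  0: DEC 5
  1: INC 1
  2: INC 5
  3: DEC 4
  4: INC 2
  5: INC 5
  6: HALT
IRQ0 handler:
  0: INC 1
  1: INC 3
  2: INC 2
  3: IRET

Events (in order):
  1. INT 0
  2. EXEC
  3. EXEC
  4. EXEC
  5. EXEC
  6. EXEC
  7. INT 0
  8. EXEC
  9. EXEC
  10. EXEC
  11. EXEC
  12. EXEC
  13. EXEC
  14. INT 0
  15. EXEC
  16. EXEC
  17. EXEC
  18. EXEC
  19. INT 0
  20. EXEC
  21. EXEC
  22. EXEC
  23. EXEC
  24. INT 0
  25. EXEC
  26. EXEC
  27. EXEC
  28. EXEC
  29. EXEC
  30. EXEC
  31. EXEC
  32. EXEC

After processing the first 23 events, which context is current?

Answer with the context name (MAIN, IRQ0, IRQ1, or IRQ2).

Answer: MAIN

Derivation:
Event 1 (INT 0): INT 0 arrives: push (MAIN, PC=0), enter IRQ0 at PC=0 (depth now 1)
Event 2 (EXEC): [IRQ0] PC=0: INC 1 -> ACC=1
Event 3 (EXEC): [IRQ0] PC=1: INC 3 -> ACC=4
Event 4 (EXEC): [IRQ0] PC=2: INC 2 -> ACC=6
Event 5 (EXEC): [IRQ0] PC=3: IRET -> resume MAIN at PC=0 (depth now 0)
Event 6 (EXEC): [MAIN] PC=0: DEC 5 -> ACC=1
Event 7 (INT 0): INT 0 arrives: push (MAIN, PC=1), enter IRQ0 at PC=0 (depth now 1)
Event 8 (EXEC): [IRQ0] PC=0: INC 1 -> ACC=2
Event 9 (EXEC): [IRQ0] PC=1: INC 3 -> ACC=5
Event 10 (EXEC): [IRQ0] PC=2: INC 2 -> ACC=7
Event 11 (EXEC): [IRQ0] PC=3: IRET -> resume MAIN at PC=1 (depth now 0)
Event 12 (EXEC): [MAIN] PC=1: INC 1 -> ACC=8
Event 13 (EXEC): [MAIN] PC=2: INC 5 -> ACC=13
Event 14 (INT 0): INT 0 arrives: push (MAIN, PC=3), enter IRQ0 at PC=0 (depth now 1)
Event 15 (EXEC): [IRQ0] PC=0: INC 1 -> ACC=14
Event 16 (EXEC): [IRQ0] PC=1: INC 3 -> ACC=17
Event 17 (EXEC): [IRQ0] PC=2: INC 2 -> ACC=19
Event 18 (EXEC): [IRQ0] PC=3: IRET -> resume MAIN at PC=3 (depth now 0)
Event 19 (INT 0): INT 0 arrives: push (MAIN, PC=3), enter IRQ0 at PC=0 (depth now 1)
Event 20 (EXEC): [IRQ0] PC=0: INC 1 -> ACC=20
Event 21 (EXEC): [IRQ0] PC=1: INC 3 -> ACC=23
Event 22 (EXEC): [IRQ0] PC=2: INC 2 -> ACC=25
Event 23 (EXEC): [IRQ0] PC=3: IRET -> resume MAIN at PC=3 (depth now 0)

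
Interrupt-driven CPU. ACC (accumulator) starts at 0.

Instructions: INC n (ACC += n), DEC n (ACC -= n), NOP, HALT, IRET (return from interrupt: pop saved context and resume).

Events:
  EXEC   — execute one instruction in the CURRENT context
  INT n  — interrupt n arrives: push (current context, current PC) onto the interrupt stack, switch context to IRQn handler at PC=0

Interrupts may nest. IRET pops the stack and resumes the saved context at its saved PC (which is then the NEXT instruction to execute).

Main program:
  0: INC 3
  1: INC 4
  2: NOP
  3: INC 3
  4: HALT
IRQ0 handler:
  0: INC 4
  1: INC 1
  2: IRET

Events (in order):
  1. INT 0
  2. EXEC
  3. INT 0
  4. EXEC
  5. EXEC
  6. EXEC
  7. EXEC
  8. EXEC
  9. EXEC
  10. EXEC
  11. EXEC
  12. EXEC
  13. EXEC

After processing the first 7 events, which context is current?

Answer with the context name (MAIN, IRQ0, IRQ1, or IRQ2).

Event 1 (INT 0): INT 0 arrives: push (MAIN, PC=0), enter IRQ0 at PC=0 (depth now 1)
Event 2 (EXEC): [IRQ0] PC=0: INC 4 -> ACC=4
Event 3 (INT 0): INT 0 arrives: push (IRQ0, PC=1), enter IRQ0 at PC=0 (depth now 2)
Event 4 (EXEC): [IRQ0] PC=0: INC 4 -> ACC=8
Event 5 (EXEC): [IRQ0] PC=1: INC 1 -> ACC=9
Event 6 (EXEC): [IRQ0] PC=2: IRET -> resume IRQ0 at PC=1 (depth now 1)
Event 7 (EXEC): [IRQ0] PC=1: INC 1 -> ACC=10

Answer: IRQ0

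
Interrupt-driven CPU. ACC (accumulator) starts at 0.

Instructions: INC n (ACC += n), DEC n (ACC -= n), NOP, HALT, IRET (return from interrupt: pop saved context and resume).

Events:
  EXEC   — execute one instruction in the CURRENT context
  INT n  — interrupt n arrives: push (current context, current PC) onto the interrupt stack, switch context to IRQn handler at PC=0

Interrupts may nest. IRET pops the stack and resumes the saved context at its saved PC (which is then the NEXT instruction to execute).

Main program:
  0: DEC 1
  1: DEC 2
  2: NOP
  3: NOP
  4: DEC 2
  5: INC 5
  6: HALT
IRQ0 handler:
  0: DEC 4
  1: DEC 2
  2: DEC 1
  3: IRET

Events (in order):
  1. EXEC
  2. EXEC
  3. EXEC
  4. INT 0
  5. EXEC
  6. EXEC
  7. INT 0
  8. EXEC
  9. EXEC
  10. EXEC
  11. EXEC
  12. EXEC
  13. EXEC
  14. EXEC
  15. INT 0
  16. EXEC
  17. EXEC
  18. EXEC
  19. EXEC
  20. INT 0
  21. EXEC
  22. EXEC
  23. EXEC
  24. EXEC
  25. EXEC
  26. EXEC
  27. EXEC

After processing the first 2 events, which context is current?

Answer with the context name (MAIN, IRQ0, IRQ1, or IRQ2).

Answer: MAIN

Derivation:
Event 1 (EXEC): [MAIN] PC=0: DEC 1 -> ACC=-1
Event 2 (EXEC): [MAIN] PC=1: DEC 2 -> ACC=-3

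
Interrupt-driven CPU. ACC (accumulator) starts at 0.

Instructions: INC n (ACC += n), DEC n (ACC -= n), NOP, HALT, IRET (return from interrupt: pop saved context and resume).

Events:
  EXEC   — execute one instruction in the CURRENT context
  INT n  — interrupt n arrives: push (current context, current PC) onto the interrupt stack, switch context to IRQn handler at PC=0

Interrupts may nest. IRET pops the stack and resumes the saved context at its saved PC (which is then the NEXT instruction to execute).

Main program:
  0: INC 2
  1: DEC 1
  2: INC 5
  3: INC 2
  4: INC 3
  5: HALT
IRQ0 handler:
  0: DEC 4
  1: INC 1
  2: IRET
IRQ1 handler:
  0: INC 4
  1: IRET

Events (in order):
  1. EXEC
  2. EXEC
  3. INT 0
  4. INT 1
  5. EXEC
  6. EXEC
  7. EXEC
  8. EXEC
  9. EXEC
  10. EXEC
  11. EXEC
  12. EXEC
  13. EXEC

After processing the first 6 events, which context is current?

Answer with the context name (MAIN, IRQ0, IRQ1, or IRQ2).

Answer: IRQ0

Derivation:
Event 1 (EXEC): [MAIN] PC=0: INC 2 -> ACC=2
Event 2 (EXEC): [MAIN] PC=1: DEC 1 -> ACC=1
Event 3 (INT 0): INT 0 arrives: push (MAIN, PC=2), enter IRQ0 at PC=0 (depth now 1)
Event 4 (INT 1): INT 1 arrives: push (IRQ0, PC=0), enter IRQ1 at PC=0 (depth now 2)
Event 5 (EXEC): [IRQ1] PC=0: INC 4 -> ACC=5
Event 6 (EXEC): [IRQ1] PC=1: IRET -> resume IRQ0 at PC=0 (depth now 1)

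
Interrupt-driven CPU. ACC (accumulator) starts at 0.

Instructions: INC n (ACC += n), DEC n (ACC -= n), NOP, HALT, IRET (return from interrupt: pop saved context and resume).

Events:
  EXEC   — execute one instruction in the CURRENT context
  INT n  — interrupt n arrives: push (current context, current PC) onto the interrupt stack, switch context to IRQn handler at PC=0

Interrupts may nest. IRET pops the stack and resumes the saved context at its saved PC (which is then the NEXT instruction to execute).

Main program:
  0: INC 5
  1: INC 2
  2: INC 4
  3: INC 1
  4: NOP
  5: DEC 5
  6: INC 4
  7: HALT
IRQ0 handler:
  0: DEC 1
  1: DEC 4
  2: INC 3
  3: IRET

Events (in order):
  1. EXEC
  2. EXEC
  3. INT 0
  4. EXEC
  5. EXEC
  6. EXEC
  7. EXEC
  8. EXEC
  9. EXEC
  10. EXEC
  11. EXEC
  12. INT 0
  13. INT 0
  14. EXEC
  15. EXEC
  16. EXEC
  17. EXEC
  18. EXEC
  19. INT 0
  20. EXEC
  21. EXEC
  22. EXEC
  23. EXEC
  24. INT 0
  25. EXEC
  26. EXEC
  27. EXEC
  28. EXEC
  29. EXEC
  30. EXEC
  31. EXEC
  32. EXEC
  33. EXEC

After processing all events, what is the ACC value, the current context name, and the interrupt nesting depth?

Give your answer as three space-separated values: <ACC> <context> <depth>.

Answer: 1 MAIN 0

Derivation:
Event 1 (EXEC): [MAIN] PC=0: INC 5 -> ACC=5
Event 2 (EXEC): [MAIN] PC=1: INC 2 -> ACC=7
Event 3 (INT 0): INT 0 arrives: push (MAIN, PC=2), enter IRQ0 at PC=0 (depth now 1)
Event 4 (EXEC): [IRQ0] PC=0: DEC 1 -> ACC=6
Event 5 (EXEC): [IRQ0] PC=1: DEC 4 -> ACC=2
Event 6 (EXEC): [IRQ0] PC=2: INC 3 -> ACC=5
Event 7 (EXEC): [IRQ0] PC=3: IRET -> resume MAIN at PC=2 (depth now 0)
Event 8 (EXEC): [MAIN] PC=2: INC 4 -> ACC=9
Event 9 (EXEC): [MAIN] PC=3: INC 1 -> ACC=10
Event 10 (EXEC): [MAIN] PC=4: NOP
Event 11 (EXEC): [MAIN] PC=5: DEC 5 -> ACC=5
Event 12 (INT 0): INT 0 arrives: push (MAIN, PC=6), enter IRQ0 at PC=0 (depth now 1)
Event 13 (INT 0): INT 0 arrives: push (IRQ0, PC=0), enter IRQ0 at PC=0 (depth now 2)
Event 14 (EXEC): [IRQ0] PC=0: DEC 1 -> ACC=4
Event 15 (EXEC): [IRQ0] PC=1: DEC 4 -> ACC=0
Event 16 (EXEC): [IRQ0] PC=2: INC 3 -> ACC=3
Event 17 (EXEC): [IRQ0] PC=3: IRET -> resume IRQ0 at PC=0 (depth now 1)
Event 18 (EXEC): [IRQ0] PC=0: DEC 1 -> ACC=2
Event 19 (INT 0): INT 0 arrives: push (IRQ0, PC=1), enter IRQ0 at PC=0 (depth now 2)
Event 20 (EXEC): [IRQ0] PC=0: DEC 1 -> ACC=1
Event 21 (EXEC): [IRQ0] PC=1: DEC 4 -> ACC=-3
Event 22 (EXEC): [IRQ0] PC=2: INC 3 -> ACC=0
Event 23 (EXEC): [IRQ0] PC=3: IRET -> resume IRQ0 at PC=1 (depth now 1)
Event 24 (INT 0): INT 0 arrives: push (IRQ0, PC=1), enter IRQ0 at PC=0 (depth now 2)
Event 25 (EXEC): [IRQ0] PC=0: DEC 1 -> ACC=-1
Event 26 (EXEC): [IRQ0] PC=1: DEC 4 -> ACC=-5
Event 27 (EXEC): [IRQ0] PC=2: INC 3 -> ACC=-2
Event 28 (EXEC): [IRQ0] PC=3: IRET -> resume IRQ0 at PC=1 (depth now 1)
Event 29 (EXEC): [IRQ0] PC=1: DEC 4 -> ACC=-6
Event 30 (EXEC): [IRQ0] PC=2: INC 3 -> ACC=-3
Event 31 (EXEC): [IRQ0] PC=3: IRET -> resume MAIN at PC=6 (depth now 0)
Event 32 (EXEC): [MAIN] PC=6: INC 4 -> ACC=1
Event 33 (EXEC): [MAIN] PC=7: HALT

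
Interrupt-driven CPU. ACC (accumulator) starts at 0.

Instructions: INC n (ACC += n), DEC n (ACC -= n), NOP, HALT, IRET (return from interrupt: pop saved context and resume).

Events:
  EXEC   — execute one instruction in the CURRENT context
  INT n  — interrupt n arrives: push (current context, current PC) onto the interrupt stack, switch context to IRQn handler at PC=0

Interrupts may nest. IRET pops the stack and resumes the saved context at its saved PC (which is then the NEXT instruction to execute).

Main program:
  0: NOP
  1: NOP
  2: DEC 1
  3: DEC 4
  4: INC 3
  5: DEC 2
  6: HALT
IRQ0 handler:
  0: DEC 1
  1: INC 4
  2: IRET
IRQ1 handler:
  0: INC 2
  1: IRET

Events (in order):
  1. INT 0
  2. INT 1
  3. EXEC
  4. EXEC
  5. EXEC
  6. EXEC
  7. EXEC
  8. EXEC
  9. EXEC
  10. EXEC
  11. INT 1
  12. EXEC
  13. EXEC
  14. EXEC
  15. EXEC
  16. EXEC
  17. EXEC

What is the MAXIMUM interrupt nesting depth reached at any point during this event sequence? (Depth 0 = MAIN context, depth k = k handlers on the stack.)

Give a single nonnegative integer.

Answer: 2

Derivation:
Event 1 (INT 0): INT 0 arrives: push (MAIN, PC=0), enter IRQ0 at PC=0 (depth now 1) [depth=1]
Event 2 (INT 1): INT 1 arrives: push (IRQ0, PC=0), enter IRQ1 at PC=0 (depth now 2) [depth=2]
Event 3 (EXEC): [IRQ1] PC=0: INC 2 -> ACC=2 [depth=2]
Event 4 (EXEC): [IRQ1] PC=1: IRET -> resume IRQ0 at PC=0 (depth now 1) [depth=1]
Event 5 (EXEC): [IRQ0] PC=0: DEC 1 -> ACC=1 [depth=1]
Event 6 (EXEC): [IRQ0] PC=1: INC 4 -> ACC=5 [depth=1]
Event 7 (EXEC): [IRQ0] PC=2: IRET -> resume MAIN at PC=0 (depth now 0) [depth=0]
Event 8 (EXEC): [MAIN] PC=0: NOP [depth=0]
Event 9 (EXEC): [MAIN] PC=1: NOP [depth=0]
Event 10 (EXEC): [MAIN] PC=2: DEC 1 -> ACC=4 [depth=0]
Event 11 (INT 1): INT 1 arrives: push (MAIN, PC=3), enter IRQ1 at PC=0 (depth now 1) [depth=1]
Event 12 (EXEC): [IRQ1] PC=0: INC 2 -> ACC=6 [depth=1]
Event 13 (EXEC): [IRQ1] PC=1: IRET -> resume MAIN at PC=3 (depth now 0) [depth=0]
Event 14 (EXEC): [MAIN] PC=3: DEC 4 -> ACC=2 [depth=0]
Event 15 (EXEC): [MAIN] PC=4: INC 3 -> ACC=5 [depth=0]
Event 16 (EXEC): [MAIN] PC=5: DEC 2 -> ACC=3 [depth=0]
Event 17 (EXEC): [MAIN] PC=6: HALT [depth=0]
Max depth observed: 2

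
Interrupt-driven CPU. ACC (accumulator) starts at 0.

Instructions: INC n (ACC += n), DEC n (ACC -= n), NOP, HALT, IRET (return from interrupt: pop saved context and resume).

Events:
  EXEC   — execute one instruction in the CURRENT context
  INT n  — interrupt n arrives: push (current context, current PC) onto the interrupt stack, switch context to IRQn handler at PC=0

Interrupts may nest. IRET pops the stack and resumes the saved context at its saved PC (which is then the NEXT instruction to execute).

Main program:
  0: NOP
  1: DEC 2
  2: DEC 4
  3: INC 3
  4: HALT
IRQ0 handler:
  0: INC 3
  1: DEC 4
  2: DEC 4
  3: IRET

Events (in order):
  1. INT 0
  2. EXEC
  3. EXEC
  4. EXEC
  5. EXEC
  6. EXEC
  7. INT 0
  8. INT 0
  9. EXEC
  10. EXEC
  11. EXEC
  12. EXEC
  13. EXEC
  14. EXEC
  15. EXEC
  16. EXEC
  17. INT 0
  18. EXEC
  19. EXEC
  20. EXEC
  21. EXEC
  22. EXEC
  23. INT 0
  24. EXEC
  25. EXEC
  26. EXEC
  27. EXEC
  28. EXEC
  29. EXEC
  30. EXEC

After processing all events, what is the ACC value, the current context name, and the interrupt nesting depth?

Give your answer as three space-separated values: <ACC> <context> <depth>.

Answer: -28 MAIN 0

Derivation:
Event 1 (INT 0): INT 0 arrives: push (MAIN, PC=0), enter IRQ0 at PC=0 (depth now 1)
Event 2 (EXEC): [IRQ0] PC=0: INC 3 -> ACC=3
Event 3 (EXEC): [IRQ0] PC=1: DEC 4 -> ACC=-1
Event 4 (EXEC): [IRQ0] PC=2: DEC 4 -> ACC=-5
Event 5 (EXEC): [IRQ0] PC=3: IRET -> resume MAIN at PC=0 (depth now 0)
Event 6 (EXEC): [MAIN] PC=0: NOP
Event 7 (INT 0): INT 0 arrives: push (MAIN, PC=1), enter IRQ0 at PC=0 (depth now 1)
Event 8 (INT 0): INT 0 arrives: push (IRQ0, PC=0), enter IRQ0 at PC=0 (depth now 2)
Event 9 (EXEC): [IRQ0] PC=0: INC 3 -> ACC=-2
Event 10 (EXEC): [IRQ0] PC=1: DEC 4 -> ACC=-6
Event 11 (EXEC): [IRQ0] PC=2: DEC 4 -> ACC=-10
Event 12 (EXEC): [IRQ0] PC=3: IRET -> resume IRQ0 at PC=0 (depth now 1)
Event 13 (EXEC): [IRQ0] PC=0: INC 3 -> ACC=-7
Event 14 (EXEC): [IRQ0] PC=1: DEC 4 -> ACC=-11
Event 15 (EXEC): [IRQ0] PC=2: DEC 4 -> ACC=-15
Event 16 (EXEC): [IRQ0] PC=3: IRET -> resume MAIN at PC=1 (depth now 0)
Event 17 (INT 0): INT 0 arrives: push (MAIN, PC=1), enter IRQ0 at PC=0 (depth now 1)
Event 18 (EXEC): [IRQ0] PC=0: INC 3 -> ACC=-12
Event 19 (EXEC): [IRQ0] PC=1: DEC 4 -> ACC=-16
Event 20 (EXEC): [IRQ0] PC=2: DEC 4 -> ACC=-20
Event 21 (EXEC): [IRQ0] PC=3: IRET -> resume MAIN at PC=1 (depth now 0)
Event 22 (EXEC): [MAIN] PC=1: DEC 2 -> ACC=-22
Event 23 (INT 0): INT 0 arrives: push (MAIN, PC=2), enter IRQ0 at PC=0 (depth now 1)
Event 24 (EXEC): [IRQ0] PC=0: INC 3 -> ACC=-19
Event 25 (EXEC): [IRQ0] PC=1: DEC 4 -> ACC=-23
Event 26 (EXEC): [IRQ0] PC=2: DEC 4 -> ACC=-27
Event 27 (EXEC): [IRQ0] PC=3: IRET -> resume MAIN at PC=2 (depth now 0)
Event 28 (EXEC): [MAIN] PC=2: DEC 4 -> ACC=-31
Event 29 (EXEC): [MAIN] PC=3: INC 3 -> ACC=-28
Event 30 (EXEC): [MAIN] PC=4: HALT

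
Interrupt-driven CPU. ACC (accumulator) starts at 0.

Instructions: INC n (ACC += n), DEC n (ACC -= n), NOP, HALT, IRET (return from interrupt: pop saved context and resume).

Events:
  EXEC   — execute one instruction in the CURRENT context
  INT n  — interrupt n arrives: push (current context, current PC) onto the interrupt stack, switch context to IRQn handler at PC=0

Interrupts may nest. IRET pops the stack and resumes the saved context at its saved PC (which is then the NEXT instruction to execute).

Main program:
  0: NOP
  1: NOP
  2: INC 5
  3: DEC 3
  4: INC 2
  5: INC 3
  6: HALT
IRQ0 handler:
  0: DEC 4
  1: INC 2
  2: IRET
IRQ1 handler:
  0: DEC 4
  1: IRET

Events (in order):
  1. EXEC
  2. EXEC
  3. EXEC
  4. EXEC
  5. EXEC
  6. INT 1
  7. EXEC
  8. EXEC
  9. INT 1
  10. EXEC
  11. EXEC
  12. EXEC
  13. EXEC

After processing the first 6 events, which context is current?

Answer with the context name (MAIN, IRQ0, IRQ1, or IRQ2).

Answer: IRQ1

Derivation:
Event 1 (EXEC): [MAIN] PC=0: NOP
Event 2 (EXEC): [MAIN] PC=1: NOP
Event 3 (EXEC): [MAIN] PC=2: INC 5 -> ACC=5
Event 4 (EXEC): [MAIN] PC=3: DEC 3 -> ACC=2
Event 5 (EXEC): [MAIN] PC=4: INC 2 -> ACC=4
Event 6 (INT 1): INT 1 arrives: push (MAIN, PC=5), enter IRQ1 at PC=0 (depth now 1)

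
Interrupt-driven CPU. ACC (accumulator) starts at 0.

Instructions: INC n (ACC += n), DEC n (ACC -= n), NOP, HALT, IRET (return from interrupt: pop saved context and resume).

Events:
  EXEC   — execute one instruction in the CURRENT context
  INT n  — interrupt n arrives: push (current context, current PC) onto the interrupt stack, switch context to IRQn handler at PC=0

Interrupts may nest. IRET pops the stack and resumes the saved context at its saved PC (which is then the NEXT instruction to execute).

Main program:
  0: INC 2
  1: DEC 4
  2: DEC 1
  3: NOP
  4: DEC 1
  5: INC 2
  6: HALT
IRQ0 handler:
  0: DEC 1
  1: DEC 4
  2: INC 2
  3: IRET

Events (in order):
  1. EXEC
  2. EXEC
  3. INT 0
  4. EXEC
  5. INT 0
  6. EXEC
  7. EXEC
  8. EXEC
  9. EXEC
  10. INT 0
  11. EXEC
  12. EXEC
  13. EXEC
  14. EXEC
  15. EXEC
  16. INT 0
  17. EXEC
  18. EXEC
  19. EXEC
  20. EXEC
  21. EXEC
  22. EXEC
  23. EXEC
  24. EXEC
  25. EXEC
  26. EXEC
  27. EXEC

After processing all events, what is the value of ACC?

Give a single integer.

Event 1 (EXEC): [MAIN] PC=0: INC 2 -> ACC=2
Event 2 (EXEC): [MAIN] PC=1: DEC 4 -> ACC=-2
Event 3 (INT 0): INT 0 arrives: push (MAIN, PC=2), enter IRQ0 at PC=0 (depth now 1)
Event 4 (EXEC): [IRQ0] PC=0: DEC 1 -> ACC=-3
Event 5 (INT 0): INT 0 arrives: push (IRQ0, PC=1), enter IRQ0 at PC=0 (depth now 2)
Event 6 (EXEC): [IRQ0] PC=0: DEC 1 -> ACC=-4
Event 7 (EXEC): [IRQ0] PC=1: DEC 4 -> ACC=-8
Event 8 (EXEC): [IRQ0] PC=2: INC 2 -> ACC=-6
Event 9 (EXEC): [IRQ0] PC=3: IRET -> resume IRQ0 at PC=1 (depth now 1)
Event 10 (INT 0): INT 0 arrives: push (IRQ0, PC=1), enter IRQ0 at PC=0 (depth now 2)
Event 11 (EXEC): [IRQ0] PC=0: DEC 1 -> ACC=-7
Event 12 (EXEC): [IRQ0] PC=1: DEC 4 -> ACC=-11
Event 13 (EXEC): [IRQ0] PC=2: INC 2 -> ACC=-9
Event 14 (EXEC): [IRQ0] PC=3: IRET -> resume IRQ0 at PC=1 (depth now 1)
Event 15 (EXEC): [IRQ0] PC=1: DEC 4 -> ACC=-13
Event 16 (INT 0): INT 0 arrives: push (IRQ0, PC=2), enter IRQ0 at PC=0 (depth now 2)
Event 17 (EXEC): [IRQ0] PC=0: DEC 1 -> ACC=-14
Event 18 (EXEC): [IRQ0] PC=1: DEC 4 -> ACC=-18
Event 19 (EXEC): [IRQ0] PC=2: INC 2 -> ACC=-16
Event 20 (EXEC): [IRQ0] PC=3: IRET -> resume IRQ0 at PC=2 (depth now 1)
Event 21 (EXEC): [IRQ0] PC=2: INC 2 -> ACC=-14
Event 22 (EXEC): [IRQ0] PC=3: IRET -> resume MAIN at PC=2 (depth now 0)
Event 23 (EXEC): [MAIN] PC=2: DEC 1 -> ACC=-15
Event 24 (EXEC): [MAIN] PC=3: NOP
Event 25 (EXEC): [MAIN] PC=4: DEC 1 -> ACC=-16
Event 26 (EXEC): [MAIN] PC=5: INC 2 -> ACC=-14
Event 27 (EXEC): [MAIN] PC=6: HALT

Answer: -14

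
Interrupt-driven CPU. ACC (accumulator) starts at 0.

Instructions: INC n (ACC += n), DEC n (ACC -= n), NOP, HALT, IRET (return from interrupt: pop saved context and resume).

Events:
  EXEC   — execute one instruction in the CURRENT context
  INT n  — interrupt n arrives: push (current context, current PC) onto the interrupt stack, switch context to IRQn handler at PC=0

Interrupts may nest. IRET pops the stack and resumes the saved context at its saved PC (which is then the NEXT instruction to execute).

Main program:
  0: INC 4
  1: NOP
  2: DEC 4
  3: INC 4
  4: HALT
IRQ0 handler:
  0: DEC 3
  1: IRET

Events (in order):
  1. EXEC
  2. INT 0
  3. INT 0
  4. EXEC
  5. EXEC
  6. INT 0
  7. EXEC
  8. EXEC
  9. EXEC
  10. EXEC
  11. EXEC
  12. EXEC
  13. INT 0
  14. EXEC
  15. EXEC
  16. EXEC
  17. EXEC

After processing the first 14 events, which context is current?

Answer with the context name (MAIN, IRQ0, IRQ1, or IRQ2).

Event 1 (EXEC): [MAIN] PC=0: INC 4 -> ACC=4
Event 2 (INT 0): INT 0 arrives: push (MAIN, PC=1), enter IRQ0 at PC=0 (depth now 1)
Event 3 (INT 0): INT 0 arrives: push (IRQ0, PC=0), enter IRQ0 at PC=0 (depth now 2)
Event 4 (EXEC): [IRQ0] PC=0: DEC 3 -> ACC=1
Event 5 (EXEC): [IRQ0] PC=1: IRET -> resume IRQ0 at PC=0 (depth now 1)
Event 6 (INT 0): INT 0 arrives: push (IRQ0, PC=0), enter IRQ0 at PC=0 (depth now 2)
Event 7 (EXEC): [IRQ0] PC=0: DEC 3 -> ACC=-2
Event 8 (EXEC): [IRQ0] PC=1: IRET -> resume IRQ0 at PC=0 (depth now 1)
Event 9 (EXEC): [IRQ0] PC=0: DEC 3 -> ACC=-5
Event 10 (EXEC): [IRQ0] PC=1: IRET -> resume MAIN at PC=1 (depth now 0)
Event 11 (EXEC): [MAIN] PC=1: NOP
Event 12 (EXEC): [MAIN] PC=2: DEC 4 -> ACC=-9
Event 13 (INT 0): INT 0 arrives: push (MAIN, PC=3), enter IRQ0 at PC=0 (depth now 1)
Event 14 (EXEC): [IRQ0] PC=0: DEC 3 -> ACC=-12

Answer: IRQ0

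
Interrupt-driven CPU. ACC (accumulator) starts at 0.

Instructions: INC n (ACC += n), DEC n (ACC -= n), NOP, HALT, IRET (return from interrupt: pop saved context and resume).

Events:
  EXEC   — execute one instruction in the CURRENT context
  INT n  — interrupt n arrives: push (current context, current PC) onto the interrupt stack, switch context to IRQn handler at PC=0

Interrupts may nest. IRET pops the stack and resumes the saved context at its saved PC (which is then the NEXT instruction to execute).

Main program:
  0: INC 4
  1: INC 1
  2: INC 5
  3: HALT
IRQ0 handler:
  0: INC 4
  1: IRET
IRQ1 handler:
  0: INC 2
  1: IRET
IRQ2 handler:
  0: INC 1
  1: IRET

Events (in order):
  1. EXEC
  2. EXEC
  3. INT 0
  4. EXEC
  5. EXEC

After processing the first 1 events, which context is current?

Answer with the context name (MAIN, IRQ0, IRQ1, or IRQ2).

Event 1 (EXEC): [MAIN] PC=0: INC 4 -> ACC=4

Answer: MAIN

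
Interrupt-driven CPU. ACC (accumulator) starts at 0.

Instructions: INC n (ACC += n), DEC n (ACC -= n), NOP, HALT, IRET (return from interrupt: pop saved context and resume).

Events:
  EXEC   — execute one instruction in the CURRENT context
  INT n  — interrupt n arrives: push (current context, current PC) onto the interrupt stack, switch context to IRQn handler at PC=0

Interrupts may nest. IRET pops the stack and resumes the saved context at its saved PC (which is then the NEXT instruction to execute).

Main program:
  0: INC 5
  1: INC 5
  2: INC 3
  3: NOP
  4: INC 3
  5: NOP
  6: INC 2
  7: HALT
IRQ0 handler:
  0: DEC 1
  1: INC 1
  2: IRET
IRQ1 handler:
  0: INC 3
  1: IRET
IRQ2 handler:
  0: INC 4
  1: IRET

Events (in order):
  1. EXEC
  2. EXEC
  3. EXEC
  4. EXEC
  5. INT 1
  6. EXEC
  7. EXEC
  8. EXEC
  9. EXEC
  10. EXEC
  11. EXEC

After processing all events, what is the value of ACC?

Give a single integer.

Answer: 21

Derivation:
Event 1 (EXEC): [MAIN] PC=0: INC 5 -> ACC=5
Event 2 (EXEC): [MAIN] PC=1: INC 5 -> ACC=10
Event 3 (EXEC): [MAIN] PC=2: INC 3 -> ACC=13
Event 4 (EXEC): [MAIN] PC=3: NOP
Event 5 (INT 1): INT 1 arrives: push (MAIN, PC=4), enter IRQ1 at PC=0 (depth now 1)
Event 6 (EXEC): [IRQ1] PC=0: INC 3 -> ACC=16
Event 7 (EXEC): [IRQ1] PC=1: IRET -> resume MAIN at PC=4 (depth now 0)
Event 8 (EXEC): [MAIN] PC=4: INC 3 -> ACC=19
Event 9 (EXEC): [MAIN] PC=5: NOP
Event 10 (EXEC): [MAIN] PC=6: INC 2 -> ACC=21
Event 11 (EXEC): [MAIN] PC=7: HALT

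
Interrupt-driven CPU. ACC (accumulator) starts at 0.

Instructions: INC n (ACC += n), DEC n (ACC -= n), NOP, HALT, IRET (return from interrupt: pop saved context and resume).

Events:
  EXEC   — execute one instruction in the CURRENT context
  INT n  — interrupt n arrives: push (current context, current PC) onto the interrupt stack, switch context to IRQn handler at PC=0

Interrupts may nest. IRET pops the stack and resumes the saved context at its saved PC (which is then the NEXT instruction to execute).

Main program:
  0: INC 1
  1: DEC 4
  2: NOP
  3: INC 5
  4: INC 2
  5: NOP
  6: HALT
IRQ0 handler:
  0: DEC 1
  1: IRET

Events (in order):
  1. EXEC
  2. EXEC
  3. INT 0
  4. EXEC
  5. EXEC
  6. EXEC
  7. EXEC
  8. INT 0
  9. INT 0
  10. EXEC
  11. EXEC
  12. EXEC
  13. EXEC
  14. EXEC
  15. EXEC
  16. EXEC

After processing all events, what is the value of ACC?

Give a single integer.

Event 1 (EXEC): [MAIN] PC=0: INC 1 -> ACC=1
Event 2 (EXEC): [MAIN] PC=1: DEC 4 -> ACC=-3
Event 3 (INT 0): INT 0 arrives: push (MAIN, PC=2), enter IRQ0 at PC=0 (depth now 1)
Event 4 (EXEC): [IRQ0] PC=0: DEC 1 -> ACC=-4
Event 5 (EXEC): [IRQ0] PC=1: IRET -> resume MAIN at PC=2 (depth now 0)
Event 6 (EXEC): [MAIN] PC=2: NOP
Event 7 (EXEC): [MAIN] PC=3: INC 5 -> ACC=1
Event 8 (INT 0): INT 0 arrives: push (MAIN, PC=4), enter IRQ0 at PC=0 (depth now 1)
Event 9 (INT 0): INT 0 arrives: push (IRQ0, PC=0), enter IRQ0 at PC=0 (depth now 2)
Event 10 (EXEC): [IRQ0] PC=0: DEC 1 -> ACC=0
Event 11 (EXEC): [IRQ0] PC=1: IRET -> resume IRQ0 at PC=0 (depth now 1)
Event 12 (EXEC): [IRQ0] PC=0: DEC 1 -> ACC=-1
Event 13 (EXEC): [IRQ0] PC=1: IRET -> resume MAIN at PC=4 (depth now 0)
Event 14 (EXEC): [MAIN] PC=4: INC 2 -> ACC=1
Event 15 (EXEC): [MAIN] PC=5: NOP
Event 16 (EXEC): [MAIN] PC=6: HALT

Answer: 1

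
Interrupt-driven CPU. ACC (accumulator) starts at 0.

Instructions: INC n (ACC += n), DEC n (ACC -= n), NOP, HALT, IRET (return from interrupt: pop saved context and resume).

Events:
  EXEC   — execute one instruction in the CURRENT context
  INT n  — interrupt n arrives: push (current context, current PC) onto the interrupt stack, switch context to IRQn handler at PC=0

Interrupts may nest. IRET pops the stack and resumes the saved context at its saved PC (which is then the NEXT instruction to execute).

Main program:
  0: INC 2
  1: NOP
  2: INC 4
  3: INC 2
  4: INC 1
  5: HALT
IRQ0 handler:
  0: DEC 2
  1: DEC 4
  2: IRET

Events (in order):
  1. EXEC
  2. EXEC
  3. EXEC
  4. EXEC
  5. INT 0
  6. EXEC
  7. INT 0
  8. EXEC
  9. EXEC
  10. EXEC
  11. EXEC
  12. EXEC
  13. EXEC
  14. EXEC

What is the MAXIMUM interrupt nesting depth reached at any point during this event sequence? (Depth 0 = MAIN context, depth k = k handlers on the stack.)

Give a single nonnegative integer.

Event 1 (EXEC): [MAIN] PC=0: INC 2 -> ACC=2 [depth=0]
Event 2 (EXEC): [MAIN] PC=1: NOP [depth=0]
Event 3 (EXEC): [MAIN] PC=2: INC 4 -> ACC=6 [depth=0]
Event 4 (EXEC): [MAIN] PC=3: INC 2 -> ACC=8 [depth=0]
Event 5 (INT 0): INT 0 arrives: push (MAIN, PC=4), enter IRQ0 at PC=0 (depth now 1) [depth=1]
Event 6 (EXEC): [IRQ0] PC=0: DEC 2 -> ACC=6 [depth=1]
Event 7 (INT 0): INT 0 arrives: push (IRQ0, PC=1), enter IRQ0 at PC=0 (depth now 2) [depth=2]
Event 8 (EXEC): [IRQ0] PC=0: DEC 2 -> ACC=4 [depth=2]
Event 9 (EXEC): [IRQ0] PC=1: DEC 4 -> ACC=0 [depth=2]
Event 10 (EXEC): [IRQ0] PC=2: IRET -> resume IRQ0 at PC=1 (depth now 1) [depth=1]
Event 11 (EXEC): [IRQ0] PC=1: DEC 4 -> ACC=-4 [depth=1]
Event 12 (EXEC): [IRQ0] PC=2: IRET -> resume MAIN at PC=4 (depth now 0) [depth=0]
Event 13 (EXEC): [MAIN] PC=4: INC 1 -> ACC=-3 [depth=0]
Event 14 (EXEC): [MAIN] PC=5: HALT [depth=0]
Max depth observed: 2

Answer: 2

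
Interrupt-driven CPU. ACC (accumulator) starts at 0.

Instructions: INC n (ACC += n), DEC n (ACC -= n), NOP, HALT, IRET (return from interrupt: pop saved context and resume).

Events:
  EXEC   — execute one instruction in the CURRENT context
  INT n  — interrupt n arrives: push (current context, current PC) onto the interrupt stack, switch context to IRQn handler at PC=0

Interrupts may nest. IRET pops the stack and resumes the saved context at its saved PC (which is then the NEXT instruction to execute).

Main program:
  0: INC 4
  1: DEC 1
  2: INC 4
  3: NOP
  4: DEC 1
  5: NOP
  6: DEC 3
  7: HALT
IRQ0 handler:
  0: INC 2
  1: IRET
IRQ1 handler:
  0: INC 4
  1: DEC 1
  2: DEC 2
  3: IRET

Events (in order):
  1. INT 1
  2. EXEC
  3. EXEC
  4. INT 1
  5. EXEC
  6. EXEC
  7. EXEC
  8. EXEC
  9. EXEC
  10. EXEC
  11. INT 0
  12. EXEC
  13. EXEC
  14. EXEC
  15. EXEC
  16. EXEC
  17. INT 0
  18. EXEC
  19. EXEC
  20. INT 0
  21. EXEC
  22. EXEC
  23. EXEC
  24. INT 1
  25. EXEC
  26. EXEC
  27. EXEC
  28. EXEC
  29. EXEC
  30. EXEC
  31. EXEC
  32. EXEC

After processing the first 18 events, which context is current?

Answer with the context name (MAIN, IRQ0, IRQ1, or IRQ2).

Event 1 (INT 1): INT 1 arrives: push (MAIN, PC=0), enter IRQ1 at PC=0 (depth now 1)
Event 2 (EXEC): [IRQ1] PC=0: INC 4 -> ACC=4
Event 3 (EXEC): [IRQ1] PC=1: DEC 1 -> ACC=3
Event 4 (INT 1): INT 1 arrives: push (IRQ1, PC=2), enter IRQ1 at PC=0 (depth now 2)
Event 5 (EXEC): [IRQ1] PC=0: INC 4 -> ACC=7
Event 6 (EXEC): [IRQ1] PC=1: DEC 1 -> ACC=6
Event 7 (EXEC): [IRQ1] PC=2: DEC 2 -> ACC=4
Event 8 (EXEC): [IRQ1] PC=3: IRET -> resume IRQ1 at PC=2 (depth now 1)
Event 9 (EXEC): [IRQ1] PC=2: DEC 2 -> ACC=2
Event 10 (EXEC): [IRQ1] PC=3: IRET -> resume MAIN at PC=0 (depth now 0)
Event 11 (INT 0): INT 0 arrives: push (MAIN, PC=0), enter IRQ0 at PC=0 (depth now 1)
Event 12 (EXEC): [IRQ0] PC=0: INC 2 -> ACC=4
Event 13 (EXEC): [IRQ0] PC=1: IRET -> resume MAIN at PC=0 (depth now 0)
Event 14 (EXEC): [MAIN] PC=0: INC 4 -> ACC=8
Event 15 (EXEC): [MAIN] PC=1: DEC 1 -> ACC=7
Event 16 (EXEC): [MAIN] PC=2: INC 4 -> ACC=11
Event 17 (INT 0): INT 0 arrives: push (MAIN, PC=3), enter IRQ0 at PC=0 (depth now 1)
Event 18 (EXEC): [IRQ0] PC=0: INC 2 -> ACC=13

Answer: IRQ0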